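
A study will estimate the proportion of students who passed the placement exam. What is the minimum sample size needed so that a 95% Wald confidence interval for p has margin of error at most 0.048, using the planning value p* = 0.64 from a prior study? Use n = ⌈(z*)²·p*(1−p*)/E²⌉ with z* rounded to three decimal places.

n = 385

For 95% confidence, z* = 1.960.
p*(1−p*) = 0.2304.
(z*)²·p*(1−p*)/E² = 3.841600·0.2304/0.002304 = 384.160.
Rounding up, n = 385.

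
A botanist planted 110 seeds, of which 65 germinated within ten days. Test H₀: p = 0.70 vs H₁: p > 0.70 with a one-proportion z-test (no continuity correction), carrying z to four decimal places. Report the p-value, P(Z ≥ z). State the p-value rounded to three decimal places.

The sample proportion is 65/110 = 0.59091.
Null standard error: √(0.70·0.30/110) = √0.001909091 = 0.043693.
z = (p̂ − p₀)/SE = (65/110 − 0.70)/0.043693 ≈ -2.4968.
From the standard normal, P(Z ≥ z) = 0.994.

p-value = 0.994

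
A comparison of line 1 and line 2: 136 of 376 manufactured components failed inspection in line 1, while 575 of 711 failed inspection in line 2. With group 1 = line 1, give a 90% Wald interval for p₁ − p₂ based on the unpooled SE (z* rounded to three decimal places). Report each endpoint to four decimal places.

(-0.4945, -0.3996)

p̂₁ = 0.36170, p̂₂ = 0.80872, so the observed difference is -0.44702.
Unpooled SE = √(p̂₁(1−p̂₁)/n₁ + p̂₂(1−p̂₂)/n₂) = √(0.000614026 + 0.000217569) = 0.028837.
For 90% confidence, z* = 1.645. Margin of error = 0.04744.
CI: -0.44702 ± 0.04744 = (-0.4945, -0.3996).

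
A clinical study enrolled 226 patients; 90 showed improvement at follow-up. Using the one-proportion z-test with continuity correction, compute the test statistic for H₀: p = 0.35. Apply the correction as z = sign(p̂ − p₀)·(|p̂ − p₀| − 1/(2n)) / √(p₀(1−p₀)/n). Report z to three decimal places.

The sample proportion is 90/226 = 0.39823. p̂ − p₀ = 0.048230.
1/(2n) = 0.002212.
Corrected numerator: |0.048230| − 0.002212 = 0.046018.
SE₀ = √(0.35·0.65/226) = 0.031728.
z = +0.046018/0.031728 = 1.450.

z = 1.450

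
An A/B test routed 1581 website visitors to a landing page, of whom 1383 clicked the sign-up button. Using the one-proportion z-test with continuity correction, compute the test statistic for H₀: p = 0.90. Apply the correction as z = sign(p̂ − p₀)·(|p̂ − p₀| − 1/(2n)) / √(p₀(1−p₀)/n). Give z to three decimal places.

z = -3.303

With x = 1383 successes in n = 1581, p̂ = 0.87476. p̂ − p₀ = -0.025237.
Continuity correction 1/(2n) = 1/3162 = 0.000316.
Corrected numerator: |-0.025237| − 0.000316 = 0.024921.
Null standard error: √(0.90·0.10/1581) = √0.000056926 = 0.007545.
z = (−)0.024921/0.007545 = -3.303.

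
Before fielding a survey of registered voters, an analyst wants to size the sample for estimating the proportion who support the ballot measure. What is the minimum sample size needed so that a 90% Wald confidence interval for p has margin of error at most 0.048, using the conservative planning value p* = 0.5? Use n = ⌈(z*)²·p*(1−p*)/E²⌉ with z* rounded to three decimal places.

The 90% critical value is z* = 1.645.
p*(1−p*) = 0.50·0.50 = 0.2500.
(z*)²·p*(1−p*)/E² = 2.706025·0.2500/0.002304 = 293.623.
Rounding up, n = 294.

n = 294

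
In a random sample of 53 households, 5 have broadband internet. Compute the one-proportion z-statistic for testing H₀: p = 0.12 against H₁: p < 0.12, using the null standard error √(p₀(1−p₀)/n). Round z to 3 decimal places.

z = -0.575

p̂ = 5/53 = 0.09434.
SE₀ = √(0.12·0.88/53) = 0.044637.
Test statistic: z = -0.02566/0.044637 = -0.575.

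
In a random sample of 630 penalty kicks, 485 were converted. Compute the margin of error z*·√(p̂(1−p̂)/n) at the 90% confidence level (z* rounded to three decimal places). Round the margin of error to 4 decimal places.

ME = 0.0276

p̂ = 485/630 = 0.76984.
SE(p̂) = √(0.76984·0.23016/630) = 0.016770.
The 90% critical value is z* = 1.645.
Margin of error = z*·SE = 1.645 × 0.016770 = 0.0276.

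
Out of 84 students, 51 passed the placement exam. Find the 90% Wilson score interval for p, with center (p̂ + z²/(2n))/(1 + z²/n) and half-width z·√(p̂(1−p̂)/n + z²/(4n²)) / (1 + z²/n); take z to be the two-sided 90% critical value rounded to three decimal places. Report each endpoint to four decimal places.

(0.5175, 0.6901)

Here p̂ = 51/84 = 0.60714 and z = 1.645 (z² = 2.706025).
1 + z²/n = 1.032215.
Center = (0.60714 + 0.016107)/1.032215 = 0.60380.
Radicand: p̂(1−p̂)/n + z²/(4n²) = 0.002839529 + 0.000095877 = 0.002935406.
Half-width = 1.645·√0.002935406/1.032215 = 0.08634.
So the interval runs from 0.5175 to 0.6901.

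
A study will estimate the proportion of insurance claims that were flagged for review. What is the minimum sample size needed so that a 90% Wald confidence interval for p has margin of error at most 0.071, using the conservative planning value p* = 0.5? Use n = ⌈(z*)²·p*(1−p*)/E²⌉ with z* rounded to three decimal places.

n = 135

For 90% confidence, z* = 1.645.
p*(1−p*) = 0.50·0.50 = 0.2500.
Required n before rounding: 2.706025 × 0.2500 / 0.071² = 134.201.
Rounding up, n = 135.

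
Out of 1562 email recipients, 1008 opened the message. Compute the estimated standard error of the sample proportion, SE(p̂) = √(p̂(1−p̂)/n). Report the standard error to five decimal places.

p̂ = 1008/1562 = 0.64533.
p̂(1−p̂) = 0.228879.
Dividing by n and taking the root: √0.000146529 = 0.01210.

SE = 0.01210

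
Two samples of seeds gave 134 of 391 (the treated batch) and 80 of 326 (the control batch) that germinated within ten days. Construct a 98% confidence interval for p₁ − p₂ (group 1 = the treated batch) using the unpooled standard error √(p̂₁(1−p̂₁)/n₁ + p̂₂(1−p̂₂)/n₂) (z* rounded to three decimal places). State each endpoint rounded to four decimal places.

p̂₁ = 0.34271, p̂₂ = 0.24540, so the observed difference is 0.09731.
Unpooled SE = √(p̂₁(1−p̂₁)/n₁ + p̂₂(1−p̂₂)/n₂) = √(0.000576113 + 0.000568031) = 0.033825.
For 98% confidence, z* = 2.326. Margin of error = 0.07868.
Interval: 0.09731 ± 0.07868 → (0.0186, 0.1760).

(0.0186, 0.1760)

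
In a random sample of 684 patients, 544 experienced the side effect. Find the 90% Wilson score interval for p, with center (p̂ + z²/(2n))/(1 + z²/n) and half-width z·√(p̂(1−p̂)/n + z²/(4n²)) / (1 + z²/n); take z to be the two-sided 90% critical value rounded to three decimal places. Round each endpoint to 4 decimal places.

Here p̂ = 544/684 = 0.79532 and z = 1.645 (z² = 2.706025).
Denominator 1 + z²/n = 1 + 2.706025/684 = 1.003956.
Adjusted center: (0.79532 + z²/(2n))/1.003956 = 0.79416.
Radicand: p̂(1−p̂)/n + z²/(4n²) = 0.000237990 + 0.000001446 = 0.000239436.
Half-width = z·√(radicand)/denom = 1.645·0.015474/1.003956 = 0.02535.
So the interval runs from 0.7688 to 0.8195.

(0.7688, 0.8195)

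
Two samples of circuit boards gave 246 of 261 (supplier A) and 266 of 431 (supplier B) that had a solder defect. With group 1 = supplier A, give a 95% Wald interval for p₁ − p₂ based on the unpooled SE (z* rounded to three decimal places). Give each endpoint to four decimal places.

p̂₁ = 0.94253, p̂₂ = 0.61717, so the observed difference is 0.32536.
Unpooled SE = √(p̂₁(1−p̂₁)/n₁ + p̂₂(1−p̂₂)/n₂) = √(0.000207541 + 0.000548193) = 0.027491.
The 95% critical value is z* = 1.960. Margin of error = 0.05388.
Interval: 0.32536 ± 0.05388 → (0.2715, 0.3792).

(0.2715, 0.3792)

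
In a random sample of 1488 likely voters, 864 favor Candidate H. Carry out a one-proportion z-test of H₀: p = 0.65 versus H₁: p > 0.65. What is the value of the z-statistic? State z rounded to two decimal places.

p̂ = 864/1488 = 0.58065.
SE₀ = √(0.65·0.35/1488) = 0.012365.
z = (p̂ − p₀)/SE = (0.58065 − 0.65)/0.012365 = -5.61.

z = -5.61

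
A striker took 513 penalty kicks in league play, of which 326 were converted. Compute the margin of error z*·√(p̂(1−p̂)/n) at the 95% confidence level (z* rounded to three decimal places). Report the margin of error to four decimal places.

ME = 0.0416

p̂ = 326/513 = 0.63548.
SE(p̂) = √(0.63548·0.36452/513) = 0.021250.
For 95% confidence, z* = 1.960.
ME = 1.960·0.021250 = 0.0416.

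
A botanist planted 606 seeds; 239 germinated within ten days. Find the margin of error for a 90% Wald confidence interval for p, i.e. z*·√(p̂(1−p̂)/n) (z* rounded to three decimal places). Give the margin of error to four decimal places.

With x = 239 successes in n = 606, p̂ = 0.39439.
SE(p̂) = √(0.39439·0.60561/606) = 0.019853.
The 90% critical value is z* = 1.645.
So ME = 0.0327.

ME = 0.0327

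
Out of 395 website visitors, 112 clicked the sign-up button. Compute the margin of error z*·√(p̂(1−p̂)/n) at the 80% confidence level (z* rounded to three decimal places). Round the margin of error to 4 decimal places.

ME = 0.0291

p̂ = 112/395 = 0.28354.
SE(p̂) = √(0.28354·0.71646/395) = 0.022678.
The 80% critical value is z* = 1.282.
So ME = 0.0291.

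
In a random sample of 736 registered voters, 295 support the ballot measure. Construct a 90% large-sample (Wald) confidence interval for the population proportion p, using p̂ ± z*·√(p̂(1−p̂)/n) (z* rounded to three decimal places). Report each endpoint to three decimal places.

(0.371, 0.431)

The sample proportion is 295/736 = 0.40082.
Standard error of p̂: √(0.240162/736) = √0.000326308 = 0.018064.
The 90% critical value is z* = 1.645.
Margin = 1.645·0.018064 = 0.02972.
CI: 0.40082 ± 0.02972 = (0.371, 0.431).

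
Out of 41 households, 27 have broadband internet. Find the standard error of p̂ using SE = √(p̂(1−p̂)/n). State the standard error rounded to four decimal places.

SE = 0.0741

Sample proportion p̂ = 27/41 = 0.65854.
p̂(1−p̂) = 0.65854·0.34146 = 0.224865.
SE = √(0.224865/41) = 0.0741.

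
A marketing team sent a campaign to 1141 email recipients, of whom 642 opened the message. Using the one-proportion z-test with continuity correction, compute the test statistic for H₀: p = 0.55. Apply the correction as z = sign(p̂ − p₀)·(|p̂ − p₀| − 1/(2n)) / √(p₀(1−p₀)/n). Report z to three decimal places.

z = 0.830

Sample proportion p̂ = 642/1141 = 0.56266. p̂ − p₀ = 0.012664.
1/(2n) = 0.000438.
Corrected numerator: |0.012664| − 0.000438 = 0.012226.
Under H₀, SE = √(p₀(1−p₀)/n) = √(0.55·0.45/1141) = √0.000216915 = 0.014728.
z = +0.012226/0.014728 = 0.830.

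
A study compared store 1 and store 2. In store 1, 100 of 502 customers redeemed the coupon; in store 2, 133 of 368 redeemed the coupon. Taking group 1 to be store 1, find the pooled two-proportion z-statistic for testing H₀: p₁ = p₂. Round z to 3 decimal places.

Sample proportions: p̂₁ = 100/502 = 0.19920 and p̂₂ = 133/368 = 0.36141.
Pooled p̂ = (100+133)/(502+368) = 233/870 = 0.26782.
SE = √[p̂(1−p̂)(1/n₁+1/n₂)] = √[0.26782·0.73218·(1/502+1/368)] ≈ 0.030389.
z = (p̂₁ − p̂₂)/SE = (0.19920 − 0.36141)/0.030389 = -0.16221/0.030389 = -5.338.

z = -5.338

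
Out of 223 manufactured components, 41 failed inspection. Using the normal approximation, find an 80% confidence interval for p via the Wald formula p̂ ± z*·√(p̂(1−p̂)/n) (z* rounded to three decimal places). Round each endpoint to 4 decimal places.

(0.1506, 0.2171)

With x = 41 successes in n = 223, p̂ = 0.18386.
SE = √(p̂(1−p̂)/n) = √(0.150053/223) = 0.025940.
For 80% confidence, z* = 1.282.
Margin = 1.282·0.025940 = 0.03326.
So the interval runs from 0.1506 to 0.2171.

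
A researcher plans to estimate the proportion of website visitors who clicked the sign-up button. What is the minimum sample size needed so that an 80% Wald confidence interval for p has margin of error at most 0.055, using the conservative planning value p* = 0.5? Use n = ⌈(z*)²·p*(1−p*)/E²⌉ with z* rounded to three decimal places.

The 80% critical value is z* = 1.282.
p*(1−p*) = 0.2500.
(z*)²·p*(1−p*)/E² = 1.643524·0.2500/0.003025 = 135.828.
⌈135.828⌉ = 136.

n = 136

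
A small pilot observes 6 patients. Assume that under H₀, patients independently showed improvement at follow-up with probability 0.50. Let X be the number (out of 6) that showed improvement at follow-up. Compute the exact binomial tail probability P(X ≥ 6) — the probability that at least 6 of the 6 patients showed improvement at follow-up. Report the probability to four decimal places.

X is binomial with n = 6 and p = 0.50.
P(X ≥ 6) = C(6,6)·0.50^6·0.50^0.
= 0.015625 = 0.0156.

P = 0.0156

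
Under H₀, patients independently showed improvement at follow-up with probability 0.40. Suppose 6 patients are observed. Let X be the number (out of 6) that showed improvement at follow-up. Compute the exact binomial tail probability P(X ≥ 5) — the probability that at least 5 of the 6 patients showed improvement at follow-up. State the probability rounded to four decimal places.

X is binomial with n = 6 and p = 0.40.
P(X ≥ 5) = C(6,5)·0.40^5·0.60^1 + C(6,6)·0.40^6·0.60^0.
= 0.036864 + 0.004096 = 0.0410.

P = 0.0410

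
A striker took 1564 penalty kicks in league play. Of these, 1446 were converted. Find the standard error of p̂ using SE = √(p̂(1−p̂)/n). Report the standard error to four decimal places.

SE = 0.0067

Sample proportion p̂ = 1446/1564 = 0.92455.
p̂(1−p̂) = 0.069757.
SE = √(0.069757/1564) = √0.000044602 = 0.0067.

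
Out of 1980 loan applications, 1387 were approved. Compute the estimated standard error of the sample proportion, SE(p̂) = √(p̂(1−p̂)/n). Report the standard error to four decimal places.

SE = 0.0103

Sample proportion p̂ = 1387/1980 = 0.70051.
p̂(1−p̂) = 0.70051·0.29949 = 0.209796.
SE = √(0.209796/1980) = 0.0103.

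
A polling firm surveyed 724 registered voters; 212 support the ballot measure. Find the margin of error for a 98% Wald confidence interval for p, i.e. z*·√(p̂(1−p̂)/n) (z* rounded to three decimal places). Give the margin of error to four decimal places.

Sample proportion p̂ = 212/724 = 0.29282.
SE = √(p̂(1−p̂)/n) = √(0.207075/724) = 0.016912.
z* = 2.326 at the 98% level.
So ME = 0.0393.

ME = 0.0393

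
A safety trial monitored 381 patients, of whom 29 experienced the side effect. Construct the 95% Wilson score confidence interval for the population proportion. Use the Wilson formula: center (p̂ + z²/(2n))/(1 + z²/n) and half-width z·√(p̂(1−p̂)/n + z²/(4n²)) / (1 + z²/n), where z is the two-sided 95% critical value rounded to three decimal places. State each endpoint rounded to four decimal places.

(0.0535, 0.1072)

Here p̂ = 29/381 = 0.07612 and z = 1.960 (z² = 3.841600).
Denominator 1 + z²/n = 1 + 3.841600/381 = 1.010083.
Center = (0.07612 + 0.005041)/1.010083 = 0.08035.
Radicand: p̂(1−p̂)/n + z²/(4n²) = 0.000184572 + 0.000006616 = 0.000191188.
Half-width = z·√(radicand)/denom = 1.960·0.013827/1.010083 = 0.02683.
So the interval runs from 0.0535 to 0.1072.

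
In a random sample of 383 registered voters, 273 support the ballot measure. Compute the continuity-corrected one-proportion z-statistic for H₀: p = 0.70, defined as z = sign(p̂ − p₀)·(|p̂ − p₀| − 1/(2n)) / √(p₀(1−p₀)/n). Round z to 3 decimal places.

p̂ = 273/383 = 0.71279. p̂ − p₀ = 0.012794.
Continuity correction 1/(2n) = 1/766 = 0.001305.
Corrected numerator: |0.012794| − 0.001305 = 0.011489.
Null standard error: √(0.70·0.30/383) = √0.000548303 = 0.023416.
z = (+)0.011489/0.023416 = 0.491.

z = 0.491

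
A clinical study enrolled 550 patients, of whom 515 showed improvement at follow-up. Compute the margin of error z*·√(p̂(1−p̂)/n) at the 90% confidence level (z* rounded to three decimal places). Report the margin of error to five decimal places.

The sample proportion is 515/550 = 0.93636.
SE(p̂) = √(0.93636·0.06364/550) = 0.010409.
For 90% confidence, z* = 1.645.
So ME = 0.01712.

ME = 0.01712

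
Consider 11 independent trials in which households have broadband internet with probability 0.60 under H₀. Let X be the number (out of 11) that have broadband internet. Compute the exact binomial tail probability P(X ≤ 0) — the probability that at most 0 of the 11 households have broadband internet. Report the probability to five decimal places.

P = 0.00004

X is binomial with n = 11 and p = 0.60.
P(X ≤ 0) = C(11,0)·0.60^0·0.40^11.
= 0.000042 = 0.00004.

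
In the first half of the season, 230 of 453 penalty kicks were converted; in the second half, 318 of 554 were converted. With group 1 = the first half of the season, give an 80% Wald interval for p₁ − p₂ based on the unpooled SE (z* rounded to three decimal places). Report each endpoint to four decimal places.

(-0.1067, -0.0259)

p̂₁ = 0.50773, p̂₂ = 0.57401, so the observed difference is -0.06628.
SE = √(0.000551745 + 0.000441377) = √0.000993122 = 0.031514.
The 80% critical value is z* = 1.282. Margin = 1.282·0.031514 = 0.04040.
CI: -0.06628 ± 0.04040 = (-0.1067, -0.0259).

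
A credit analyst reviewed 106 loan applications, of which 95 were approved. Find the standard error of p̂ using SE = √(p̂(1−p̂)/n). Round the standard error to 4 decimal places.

SE = 0.0296

With x = 95 successes in n = 106, p̂ = 0.89623.
p̂(1−p̂) = 0.89623·0.10377 = 0.093002.
Dividing by n and taking the root: √0.000877377 = 0.0296.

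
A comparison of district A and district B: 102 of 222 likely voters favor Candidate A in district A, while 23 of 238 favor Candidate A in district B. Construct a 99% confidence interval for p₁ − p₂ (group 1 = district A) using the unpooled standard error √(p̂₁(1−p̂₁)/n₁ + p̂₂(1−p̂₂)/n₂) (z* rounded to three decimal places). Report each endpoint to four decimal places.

(0.2635, 0.4621)

p̂₁ = 102/222 = 0.45946, p̂₂ = 23/238 = 0.09664; p̂₁ − p̂₂ = 0.36282.
SE = √(0.001118723 + 0.000366805) = √0.001485528 = 0.038543.
The 99% critical value is z* = 2.576. Margin = 2.576·0.038543 = 0.09929.
So the interval runs from 0.2635 to 0.4621.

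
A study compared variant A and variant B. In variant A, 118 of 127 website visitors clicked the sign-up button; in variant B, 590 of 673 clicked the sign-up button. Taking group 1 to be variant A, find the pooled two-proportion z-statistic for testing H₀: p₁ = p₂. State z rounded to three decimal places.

z = 1.700

p̂₁ = 118/127 = 0.92913, p̂₂ = 590/673 = 0.87667.
Pooled p̂ = (118+590)/(127+673) = 708/800 = 0.88500.
Pooled SE = √[0.1017750·0.00935990] ≈ 0.030864.
z = 0.05246/0.030864 = 1.700.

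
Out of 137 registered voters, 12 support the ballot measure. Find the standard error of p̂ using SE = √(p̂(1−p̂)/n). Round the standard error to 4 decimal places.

The sample proportion is 12/137 = 0.08759.
p̂(1−p̂) = 0.08759·0.91241 = 0.079918.
SE = √(0.079918/137) = 0.0242.

SE = 0.0242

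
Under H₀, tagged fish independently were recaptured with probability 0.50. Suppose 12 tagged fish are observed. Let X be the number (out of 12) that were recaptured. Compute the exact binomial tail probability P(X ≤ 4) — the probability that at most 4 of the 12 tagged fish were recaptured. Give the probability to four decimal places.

X is binomial with n = 12 and p = 0.50.
P(X ≤ 4) = Σ_{j=0}^{4} C(12,j)·0.50^j·0.50^{12−j}.
= 0.000244 + 0.002930 + 0.016113 + 0.053711 + 0.120850 = 0.1938.

P = 0.1938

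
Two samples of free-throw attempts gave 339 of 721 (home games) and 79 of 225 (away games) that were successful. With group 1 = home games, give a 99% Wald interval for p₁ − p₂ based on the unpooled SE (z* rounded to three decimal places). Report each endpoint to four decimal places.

p̂₁ = 0.47018, p̂₂ = 0.35111, so the observed difference is 0.11907.
SE = √(0.000345507 + 0.001012587) = √0.001358094 = 0.036852.
For 99% confidence, z* = 2.576. Margin of error = 0.09493.
So the interval runs from 0.0241 to 0.2140.

(0.0241, 0.2140)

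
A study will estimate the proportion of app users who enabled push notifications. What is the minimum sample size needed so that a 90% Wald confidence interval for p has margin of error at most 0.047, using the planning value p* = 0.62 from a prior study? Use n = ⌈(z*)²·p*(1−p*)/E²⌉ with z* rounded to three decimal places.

n = 289

For 90% confidence, z* = 1.645.
p*(1−p*) = 0.2356.
(z*)²·p*(1−p*)/E² = 2.706025·0.2356/0.002209 = 288.610.
⌈288.610⌉ = 289.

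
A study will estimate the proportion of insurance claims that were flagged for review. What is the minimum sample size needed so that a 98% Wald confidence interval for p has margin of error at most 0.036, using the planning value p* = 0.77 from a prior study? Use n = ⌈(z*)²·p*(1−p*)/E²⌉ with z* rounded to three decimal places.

z* = 2.326 at the 98% level.
p*(1−p*) = 0.1771.
Required n before rounding: 5.410276 × 0.1771 / 0.036² = 739.321.
Rounding up, n = 740.

n = 740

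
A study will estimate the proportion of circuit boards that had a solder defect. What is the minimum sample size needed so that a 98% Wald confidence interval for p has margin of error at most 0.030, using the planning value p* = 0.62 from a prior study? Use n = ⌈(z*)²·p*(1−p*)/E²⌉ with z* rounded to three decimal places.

n = 1417

The 98% critical value is z* = 2.326.
p*(1−p*) = 0.2356.
(z*)²·p*(1−p*)/E² = 5.410276·0.2356/0.000900 = 1416.290.
Rounding up, n = 1417.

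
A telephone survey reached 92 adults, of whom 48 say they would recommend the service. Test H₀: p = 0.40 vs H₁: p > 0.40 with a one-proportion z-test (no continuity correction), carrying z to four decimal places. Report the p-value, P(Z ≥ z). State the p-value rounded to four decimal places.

p-value = 0.0086

With x = 48 successes in n = 92, p̂ = 0.52174.
Under H₀, SE = √(p₀(1−p₀)/n) = √(0.40·0.60/92) = √0.002608696 = 0.051075.
z = (p̂ − p₀)/SE = (48/92 − 0.40)/0.051075 ≈ 2.3835.
p-value = P(Z ≥ z) with z = 2.3835 → 0.0086.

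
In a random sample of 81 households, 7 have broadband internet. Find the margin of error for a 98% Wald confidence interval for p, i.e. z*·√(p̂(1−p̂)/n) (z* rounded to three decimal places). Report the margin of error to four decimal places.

With x = 7 successes in n = 81, p̂ = 0.08642.
Standard error of p̂: √(0.078951/81) = √0.000974708 = 0.031220.
z* = 2.326 at the 98% level.
ME = 2.326·0.031220 = 0.0726.

ME = 0.0726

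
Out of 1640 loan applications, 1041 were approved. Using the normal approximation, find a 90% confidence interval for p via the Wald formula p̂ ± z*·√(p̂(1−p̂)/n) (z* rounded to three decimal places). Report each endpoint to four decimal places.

p̂ = 1041/1640 = 0.63476.
SE(p̂) = √(0.63476·0.36524/1640) = 0.011890.
For 90% confidence, z* = 1.645.
Margin = 1.645·0.011890 = 0.01956.
CI: 0.63476 ± 0.01956 = (0.6152, 0.6543).

(0.6152, 0.6543)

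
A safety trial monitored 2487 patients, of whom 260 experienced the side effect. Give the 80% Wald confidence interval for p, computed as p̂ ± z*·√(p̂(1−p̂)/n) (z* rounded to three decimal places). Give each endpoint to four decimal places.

p̂ = 260/2487 = 0.10454.
SE(p̂) = √(0.10454·0.89546/2487) = 0.006135.
For 80% confidence, z* = 1.282.
Margin = 1.282·0.006135 = 0.00787.
So the interval runs from 0.0967 to 0.1124.

(0.0967, 0.1124)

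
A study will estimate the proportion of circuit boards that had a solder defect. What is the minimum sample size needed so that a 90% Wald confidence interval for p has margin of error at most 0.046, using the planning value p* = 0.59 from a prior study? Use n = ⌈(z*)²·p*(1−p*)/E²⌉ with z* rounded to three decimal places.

n = 310

z* = 1.645 at the 90% level.
p*(1−p*) = 0.2419.
(z*)²·p*(1−p*)/E² = 2.706025·0.2419/0.002116 = 309.351.
Rounding up, n = 310.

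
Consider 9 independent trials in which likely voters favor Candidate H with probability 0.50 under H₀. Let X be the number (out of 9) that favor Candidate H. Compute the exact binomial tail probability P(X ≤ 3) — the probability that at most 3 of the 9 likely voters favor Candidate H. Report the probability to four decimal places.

X is binomial with n = 9 and p = 0.50.
P(X ≤ 3) = C(9,0)·0.50^0·0.50^9 + C(9,1)·0.50^1·0.50^8 + C(9,2)·0.50^2·0.50^7 + C(9,3)·0.50^3·0.50^6.
= 0.001953 + 0.017578 + 0.070312 + 0.164062 = 0.2539.

P = 0.2539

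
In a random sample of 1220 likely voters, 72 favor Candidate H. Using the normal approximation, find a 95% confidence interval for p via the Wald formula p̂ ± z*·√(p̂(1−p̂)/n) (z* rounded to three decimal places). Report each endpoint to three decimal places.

(0.046, 0.072)

The sample proportion is 72/1220 = 0.05902.
SE(p̂) = √(0.05902·0.94098/1220) = 0.006747.
z* = 1.960 at the 95% level.
Margin = 1.960·0.006747 = 0.01322.
Interval: 0.05902 ± 0.01322 → (0.046, 0.072).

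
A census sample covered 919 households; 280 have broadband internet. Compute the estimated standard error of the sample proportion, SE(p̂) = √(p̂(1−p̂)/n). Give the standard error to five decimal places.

SE = 0.01518

The sample proportion is 280/919 = 0.30468.
p̂(1−p̂) = 0.30468·0.69532 = 0.211850.
Dividing by n and taking the root: √0.000230522 = 0.01518.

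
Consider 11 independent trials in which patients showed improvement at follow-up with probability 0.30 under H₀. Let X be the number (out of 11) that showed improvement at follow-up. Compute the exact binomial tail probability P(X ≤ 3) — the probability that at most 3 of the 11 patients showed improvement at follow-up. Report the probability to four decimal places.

X ~ Binomial(n=11, p=0.30).
P(X ≤ 3) = C(11,0)·0.30^0·0.70^11 + C(11,1)·0.30^1·0.70^10 + C(11,2)·0.30^2·0.70^9 + C(11,3)·0.30^3·0.70^8.
= 0.019773 + 0.093217 + 0.199750 + 0.256822 = 0.5696.

P = 0.5696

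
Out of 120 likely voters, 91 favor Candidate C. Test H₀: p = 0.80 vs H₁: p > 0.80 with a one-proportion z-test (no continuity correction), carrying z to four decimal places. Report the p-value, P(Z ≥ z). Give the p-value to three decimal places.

Sample proportion p̂ = 91/120 = 0.75833.
SE₀ = √(0.80·0.20/120) = 0.036515.
Test statistic (full precision, shown to 4 dp): z = (91/120 − 0.80)/SE₀ ≈ -1.1411.
p-value = P(Z ≥ z) with z = -1.1411 → 0.873.

p-value = 0.873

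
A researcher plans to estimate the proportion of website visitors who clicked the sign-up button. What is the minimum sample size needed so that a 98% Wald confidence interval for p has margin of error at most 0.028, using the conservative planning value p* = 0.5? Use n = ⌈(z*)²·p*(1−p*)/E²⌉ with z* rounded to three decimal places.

z* = 2.326 at the 98% level.
p*(1−p*) = 0.2500.
(z*)²·p*(1−p*)/E² = 5.410276·0.2500/0.000784 = 1725.216.
⌈1725.216⌉ = 1726.

n = 1726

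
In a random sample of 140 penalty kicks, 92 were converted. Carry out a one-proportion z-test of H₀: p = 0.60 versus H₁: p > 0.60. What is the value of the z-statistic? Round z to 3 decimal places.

z = 1.380

p̂ = 92/140 = 0.65714.
SE₀ = √(0.60·0.40/140) = 0.041404.
z = (p̂ − p₀)/SE = (0.65714 − 0.60)/0.041404 = 1.380.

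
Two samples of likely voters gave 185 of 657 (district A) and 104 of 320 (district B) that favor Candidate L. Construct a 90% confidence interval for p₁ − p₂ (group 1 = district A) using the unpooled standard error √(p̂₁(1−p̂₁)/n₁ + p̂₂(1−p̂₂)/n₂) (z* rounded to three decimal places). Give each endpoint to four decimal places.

p̂₁ = 0.28158, p̂₂ = 0.32500, so the observed difference is -0.04342.
SE = √(0.000307906 + 0.000685547) = √0.000993453 = 0.031519.
For 90% confidence, z* = 1.645. Margin = 1.645·0.031519 = 0.05185.
Interval: -0.04342 ± 0.05185 → (-0.0953, 0.0084).

(-0.0953, 0.0084)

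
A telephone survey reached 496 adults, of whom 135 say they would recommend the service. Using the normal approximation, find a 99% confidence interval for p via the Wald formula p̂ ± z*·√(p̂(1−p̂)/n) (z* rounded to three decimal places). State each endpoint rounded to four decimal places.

The sample proportion is 135/496 = 0.27218.
Standard error of p̂: √(0.198097/496) = √0.000399389 = 0.019985.
z* = 2.576 at the 99% level.
Margin of error: 2.576 × 0.019985 = 0.05148.
CI: 0.27218 ± 0.05148 = (0.2207, 0.3237).

(0.2207, 0.3237)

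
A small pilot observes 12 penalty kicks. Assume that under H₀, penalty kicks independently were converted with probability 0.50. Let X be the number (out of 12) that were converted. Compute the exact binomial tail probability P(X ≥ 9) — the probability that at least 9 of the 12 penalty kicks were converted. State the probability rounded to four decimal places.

P = 0.0730

X ~ Binomial(n=12, p=0.50).
P(X ≥ 9) = C(12,9)·0.50^9·0.50^3 + C(12,10)·0.50^10·0.50^2 + C(12,11)·0.50^11·0.50^1 + C(12,12)·0.50^12·0.50^0.
= 0.053711 + 0.016113 + 0.002930 + 0.000244 = 0.0730.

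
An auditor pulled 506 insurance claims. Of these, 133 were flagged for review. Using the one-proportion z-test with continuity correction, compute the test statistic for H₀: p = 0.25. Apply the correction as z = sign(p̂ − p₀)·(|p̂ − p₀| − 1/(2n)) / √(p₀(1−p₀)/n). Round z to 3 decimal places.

Sample proportion p̂ = 133/506 = 0.26285. p̂ − p₀ = 0.012846.
Continuity correction 1/(2n) = 1/1012 = 0.000988.
Corrected numerator: |0.012846| − 0.000988 = 0.011858.
Under H₀, SE = √(p₀(1−p₀)/n) = √(0.25·0.75/506) = √0.000370553 = 0.019250.
z = (+)0.011858/0.019250 = 0.616.

z = 0.616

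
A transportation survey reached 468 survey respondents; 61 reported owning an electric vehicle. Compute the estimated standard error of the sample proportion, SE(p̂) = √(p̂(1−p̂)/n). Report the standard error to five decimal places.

The sample proportion is 61/468 = 0.13034.
p̂(1−p̂) = 0.113351.
Dividing by n and taking the root: √0.000242203 = 0.01556.

SE = 0.01556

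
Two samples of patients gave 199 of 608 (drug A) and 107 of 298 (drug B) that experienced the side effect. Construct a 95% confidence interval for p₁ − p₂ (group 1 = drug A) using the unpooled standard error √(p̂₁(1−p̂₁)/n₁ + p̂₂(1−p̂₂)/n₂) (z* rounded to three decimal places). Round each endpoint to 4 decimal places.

p̂₁ = 0.32730, p̂₂ = 0.35906, so the observed difference is -0.03176.
SE = √(0.000362131 + 0.000772269) = √0.001134400 = 0.033681.
For 95% confidence, z* = 1.960. Margin = 1.960·0.033681 = 0.06601.
Interval: -0.03176 ± 0.06601 → (-0.0978, 0.0343).

(-0.0978, 0.0343)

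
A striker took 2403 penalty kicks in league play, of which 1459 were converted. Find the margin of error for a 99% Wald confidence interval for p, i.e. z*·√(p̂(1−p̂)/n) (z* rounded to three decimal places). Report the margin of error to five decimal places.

The sample proportion is 1459/2403 = 0.60716.
SE(p̂) = √(0.60716·0.39284/2403) = 0.009963.
The 99% critical value is z* = 2.576.
Margin of error = z*·SE = 2.576 × 0.009963 = 0.02566.

ME = 0.02566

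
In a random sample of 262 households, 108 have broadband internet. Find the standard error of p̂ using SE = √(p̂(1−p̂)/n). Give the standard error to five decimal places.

SE = 0.03041

p̂ = 108/262 = 0.41221.
p̂(1−p̂) = 0.242293.
Dividing by n and taking the root: √0.000924782 = 0.03041.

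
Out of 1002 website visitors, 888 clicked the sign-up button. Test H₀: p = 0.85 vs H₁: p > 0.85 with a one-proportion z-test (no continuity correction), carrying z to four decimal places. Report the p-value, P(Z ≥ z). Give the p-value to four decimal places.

p-value = 0.0007

With x = 888 successes in n = 1002, p̂ = 0.88623.
SE₀ = √(0.85·0.15/1002) = 0.011280.
Test statistic (full precision, shown to 4 dp): z = (888/1002 − 0.85)/SE₀ ≈ 3.2116.
p-value = P(Z ≥ z) with z = 3.2116 → 0.0007.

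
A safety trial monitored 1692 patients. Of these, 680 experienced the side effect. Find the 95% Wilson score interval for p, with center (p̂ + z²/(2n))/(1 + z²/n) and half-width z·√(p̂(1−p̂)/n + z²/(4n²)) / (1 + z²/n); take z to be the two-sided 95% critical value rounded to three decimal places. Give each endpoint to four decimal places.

p̂ = 680/1692 = 0.40189; z = 1.960, so z² = 3.841600.
1 + z²/n = 1.002270.
Center = (0.40189 + 0.001135)/1.002270 = 0.40211.
Radicand: p̂(1−p̂)/n + z²/(4n²) = 0.000142065 + 0.000000335 = 0.000142400.
Half-width = 1.960·√0.000142400/1.002270 = 0.02334.
So the interval runs from 0.3788 to 0.4254.

(0.3788, 0.4254)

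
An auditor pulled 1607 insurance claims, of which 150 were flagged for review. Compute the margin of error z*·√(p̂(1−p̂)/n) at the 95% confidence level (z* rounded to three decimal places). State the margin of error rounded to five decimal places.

p̂ = 150/1607 = 0.09334.
SE(p̂) = √(0.09334·0.90666/1607) = 0.007257.
The 95% critical value is z* = 1.960.
Margin of error = z*·SE = 1.960 × 0.007257 = 0.01422.

ME = 0.01422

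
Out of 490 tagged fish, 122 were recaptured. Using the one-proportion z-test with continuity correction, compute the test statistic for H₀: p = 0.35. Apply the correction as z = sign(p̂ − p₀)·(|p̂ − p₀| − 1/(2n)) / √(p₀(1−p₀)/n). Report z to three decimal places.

Sample proportion p̂ = 122/490 = 0.24898. p̂ − p₀ = -0.101020.
Continuity correction 1/(2n) = 1/980 = 0.001020.
Corrected numerator: |-0.101020| − 0.001020 = 0.100000.
Null standard error: √(0.35·0.65/490) = √0.000464286 = 0.021547.
z = −0.100000/0.021547 = -4.641.

z = -4.641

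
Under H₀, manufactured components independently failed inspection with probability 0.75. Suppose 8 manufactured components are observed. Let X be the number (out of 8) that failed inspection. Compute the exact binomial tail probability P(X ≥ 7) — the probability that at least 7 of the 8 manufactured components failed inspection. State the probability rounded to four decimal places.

X ~ Binomial(n=8, p=0.75).
P(X ≥ 7) = C(8,7)·0.75^7·0.25^1 + C(8,8)·0.75^8·0.25^0.
= 0.266968 + 0.100113 = 0.3671.

P = 0.3671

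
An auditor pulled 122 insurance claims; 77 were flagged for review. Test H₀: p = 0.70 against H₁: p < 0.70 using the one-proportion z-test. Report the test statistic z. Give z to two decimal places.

The sample proportion is 77/122 = 0.63115.
Null standard error: √(0.70·0.30/122) = √0.001721311 = 0.041489.
z = (p̂ − p₀)/SE = (0.63115 − 0.70)/0.041489 = -1.66.

z = -1.66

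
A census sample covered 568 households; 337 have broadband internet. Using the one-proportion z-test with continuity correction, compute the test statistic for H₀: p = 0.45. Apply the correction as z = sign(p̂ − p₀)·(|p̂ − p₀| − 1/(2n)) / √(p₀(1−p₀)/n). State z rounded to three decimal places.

z = 6.823

Sample proportion p̂ = 337/568 = 0.59331. p̂ − p₀ = 0.143310.
1/(2n) = 0.000880.
Corrected numerator: |0.143310| − 0.000880 = 0.142430.
Null standard error: √(0.45·0.55/568) = √0.000435739 = 0.020874.
z = (+)0.142430/0.020874 = 6.823.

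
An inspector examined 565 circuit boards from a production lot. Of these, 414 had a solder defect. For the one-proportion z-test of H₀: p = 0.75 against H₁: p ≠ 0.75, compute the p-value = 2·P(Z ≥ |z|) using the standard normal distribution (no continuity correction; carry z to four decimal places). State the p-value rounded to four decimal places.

p̂ = 414/565 = 0.73274.
SE₀ = √(0.75·0.25/565) = 0.018217.
z = (p̂ − p₀)/SE = (414/565 − 0.75)/0.018217 ≈ -0.9473.
p-value = 2·P(Z ≥ |z|) with z = -0.9473 → 0.3435.

p-value = 0.3435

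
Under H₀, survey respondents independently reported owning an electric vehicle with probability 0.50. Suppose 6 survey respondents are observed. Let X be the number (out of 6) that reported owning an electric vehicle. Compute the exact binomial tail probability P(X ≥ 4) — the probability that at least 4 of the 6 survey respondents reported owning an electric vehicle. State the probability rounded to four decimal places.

X is binomial with n = 6 and p = 0.50.
P(X ≥ 4) = C(6,4)·0.50^4·0.50^2 + C(6,5)·0.50^5·0.50^1 + C(6,6)·0.50^6·0.50^0.
= 0.234375 + 0.093750 + 0.015625 = 0.3438.

P = 0.3438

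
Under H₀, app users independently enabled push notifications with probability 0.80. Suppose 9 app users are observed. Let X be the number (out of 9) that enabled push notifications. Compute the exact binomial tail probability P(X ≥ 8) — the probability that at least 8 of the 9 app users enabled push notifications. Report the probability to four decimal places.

P = 0.4362

X ~ Binomial(n=9, p=0.80).
P(X ≥ 8) = C(9,8)·0.80^8·0.20^1 + C(9,9)·0.80^9·0.20^0.
= 0.301990 + 0.134218 = 0.4362.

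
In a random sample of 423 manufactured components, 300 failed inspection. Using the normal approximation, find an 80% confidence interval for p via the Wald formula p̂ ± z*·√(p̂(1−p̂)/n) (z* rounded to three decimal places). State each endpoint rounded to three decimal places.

The sample proportion is 300/423 = 0.70922.
SE(p̂) = √(0.70922·0.29078/423) = 0.022080.
For 80% confidence, z* = 1.282.
Margin of error: 1.282 × 0.022080 = 0.02831.
So the interval runs from 0.681 to 0.738.

(0.681, 0.738)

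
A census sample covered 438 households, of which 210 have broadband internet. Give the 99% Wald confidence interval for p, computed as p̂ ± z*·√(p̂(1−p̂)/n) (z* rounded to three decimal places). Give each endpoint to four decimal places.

With x = 210 successes in n = 438, p̂ = 0.47945.
SE = √(p̂(1−p̂)/n) = √(0.249578/438) = 0.023871.
z* = 2.576 at the 99% level.
Margin = 2.576·0.023871 = 0.06149.
Interval: 0.47945 ± 0.06149 → (0.4180, 0.5409).

(0.4180, 0.5409)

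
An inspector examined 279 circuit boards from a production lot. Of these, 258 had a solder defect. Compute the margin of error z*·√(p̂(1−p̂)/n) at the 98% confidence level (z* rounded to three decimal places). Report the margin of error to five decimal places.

ME = 0.03674

With x = 258 successes in n = 279, p̂ = 0.92473.
SE(p̂) = √(0.92473·0.07527/279) = 0.015795.
z* = 2.326 at the 98% level.
Margin of error = z*·SE = 2.326 × 0.015795 = 0.03674.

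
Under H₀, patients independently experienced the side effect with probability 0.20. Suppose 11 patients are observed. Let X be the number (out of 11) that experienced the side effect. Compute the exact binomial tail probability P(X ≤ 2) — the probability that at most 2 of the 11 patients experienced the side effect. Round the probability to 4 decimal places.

X is binomial with n = 11 and p = 0.20.
P(X ≤ 2) = C(11,0)·0.20^0·0.80^11 + C(11,1)·0.20^1·0.80^10 + C(11,2)·0.20^2·0.80^9.
= 0.085899 + 0.236223 + 0.295279 = 0.6174.

P = 0.6174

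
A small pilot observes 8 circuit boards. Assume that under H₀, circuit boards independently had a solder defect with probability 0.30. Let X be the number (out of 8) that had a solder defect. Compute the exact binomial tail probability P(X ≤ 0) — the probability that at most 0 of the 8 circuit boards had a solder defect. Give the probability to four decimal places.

X is binomial with n = 8 and p = 0.30.
P(X ≤ 0) = C(8,0)·0.30^0·0.70^8.
= 0.057648 = 0.0576.

P = 0.0576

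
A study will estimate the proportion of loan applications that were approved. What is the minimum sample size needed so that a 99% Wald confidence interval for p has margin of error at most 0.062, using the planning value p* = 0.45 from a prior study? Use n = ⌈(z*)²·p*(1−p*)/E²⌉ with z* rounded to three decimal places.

The 99% critical value is z* = 2.576.
p*(1−p*) = 0.2475.
Required n before rounding: 6.635776 × 0.2475 / 0.062² = 427.251.
Rounding up, n = 428.

n = 428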